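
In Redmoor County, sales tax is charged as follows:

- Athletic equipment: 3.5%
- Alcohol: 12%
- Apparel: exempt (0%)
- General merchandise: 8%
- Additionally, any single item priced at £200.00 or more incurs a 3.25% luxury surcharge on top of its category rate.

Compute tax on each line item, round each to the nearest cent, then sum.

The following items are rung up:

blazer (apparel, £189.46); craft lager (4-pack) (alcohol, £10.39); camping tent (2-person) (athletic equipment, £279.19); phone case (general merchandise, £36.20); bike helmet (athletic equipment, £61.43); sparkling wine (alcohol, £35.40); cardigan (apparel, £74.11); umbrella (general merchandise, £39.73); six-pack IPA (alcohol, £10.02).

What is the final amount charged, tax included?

£769.71

Blazer £189.46: apparel → 0% → £0.00
Craft lager (4-pack) £10.39: alcohol → 12% → £1.25
Camping tent (2-person) £279.19: athletic equipment → 3.5% + 3.25% surcharge = 6.75% → £18.85
Phone case £36.20: general merchandise → 8% → £2.90
Bike helmet £61.43: athletic equipment → 3.5% → £2.15
Sparkling wine £35.40: alcohol → 12% → £4.25
Cardigan £74.11: apparel → 0% → £0.00
Umbrella £39.73: general merchandise → 8% → £3.18
Six-pack IPA £10.02: alcohol → 12% → £1.20
Subtotal = £735.93; tax = £33.78; total due = £769.71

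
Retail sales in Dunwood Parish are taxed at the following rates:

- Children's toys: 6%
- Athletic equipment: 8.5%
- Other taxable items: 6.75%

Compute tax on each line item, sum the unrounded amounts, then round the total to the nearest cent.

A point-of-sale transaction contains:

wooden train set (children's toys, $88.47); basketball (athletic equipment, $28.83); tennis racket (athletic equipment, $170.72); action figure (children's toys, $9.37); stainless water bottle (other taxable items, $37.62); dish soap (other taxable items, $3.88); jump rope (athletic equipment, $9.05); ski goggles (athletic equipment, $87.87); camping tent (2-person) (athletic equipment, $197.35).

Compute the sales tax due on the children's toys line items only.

$5.87

Wooden train set $88.47: children's toys → 6% → $5.3082
Action figure $9.37: children's toys → 6% → $0.5622
Tax on children's toys: unrounded sum = $5.8704 → $5.87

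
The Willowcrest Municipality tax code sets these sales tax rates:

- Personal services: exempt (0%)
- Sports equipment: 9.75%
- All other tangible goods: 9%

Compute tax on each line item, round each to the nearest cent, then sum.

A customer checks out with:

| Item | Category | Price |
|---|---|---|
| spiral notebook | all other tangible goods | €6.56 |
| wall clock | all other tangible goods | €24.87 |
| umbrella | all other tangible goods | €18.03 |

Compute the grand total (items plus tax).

€53.91

Spiral notebook €6.56: all other tangible goods → 9% → €0.59
Wall clock €24.87: all other tangible goods → 9% → €2.24
Umbrella €18.03: all other tangible goods → 9% → €1.62
Subtotal = €49.46; tax = €4.45; total due = €53.91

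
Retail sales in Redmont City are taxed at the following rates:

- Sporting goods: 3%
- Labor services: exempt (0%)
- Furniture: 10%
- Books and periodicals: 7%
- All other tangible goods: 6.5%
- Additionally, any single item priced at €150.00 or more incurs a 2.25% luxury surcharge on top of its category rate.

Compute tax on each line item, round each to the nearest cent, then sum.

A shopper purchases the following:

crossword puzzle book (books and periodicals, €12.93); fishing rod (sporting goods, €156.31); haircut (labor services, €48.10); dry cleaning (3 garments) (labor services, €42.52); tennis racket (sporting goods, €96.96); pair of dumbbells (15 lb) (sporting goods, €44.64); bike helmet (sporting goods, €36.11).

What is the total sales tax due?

Crossword puzzle book €12.93: books and periodicals → 7% → €0.91
Fishing rod €156.31: sporting goods → 3% + 2.25% surcharge = 5.25% → €8.21
Haircut €48.10: labor services → 0% → €0.00
Dry cleaning (3 garments) €42.52: labor services → 0% → €0.00
Tennis racket €96.96: sporting goods → 3% → €2.91
Pair of dumbbells (15 lb) €44.64: sporting goods → 3% → €1.34
Bike helmet €36.11: sporting goods → 3% → €1.08
Total tax = €0.91 + €8.21 + €2.91 + €1.34 + €1.08 = €14.45

€14.45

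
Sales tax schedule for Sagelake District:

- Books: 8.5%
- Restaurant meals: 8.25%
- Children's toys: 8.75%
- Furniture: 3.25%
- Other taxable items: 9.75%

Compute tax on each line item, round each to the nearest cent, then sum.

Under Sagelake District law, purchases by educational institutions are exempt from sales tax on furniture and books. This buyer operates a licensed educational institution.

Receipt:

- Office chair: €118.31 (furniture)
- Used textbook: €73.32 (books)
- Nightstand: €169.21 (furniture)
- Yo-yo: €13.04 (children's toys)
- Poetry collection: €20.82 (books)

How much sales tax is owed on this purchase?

€1.14

Office chair €118.31: furniture, buyer-exempt → 0% → €0.00
Used textbook €73.32: books, buyer-exempt → 0% → €0.00
Nightstand €169.21: furniture, buyer-exempt → 0% → €0.00
Yo-yo €13.04: children's toys → 8.75% → €1.14
Poetry collection €20.82: books, buyer-exempt → 0% → €0.00
Total tax = €1.14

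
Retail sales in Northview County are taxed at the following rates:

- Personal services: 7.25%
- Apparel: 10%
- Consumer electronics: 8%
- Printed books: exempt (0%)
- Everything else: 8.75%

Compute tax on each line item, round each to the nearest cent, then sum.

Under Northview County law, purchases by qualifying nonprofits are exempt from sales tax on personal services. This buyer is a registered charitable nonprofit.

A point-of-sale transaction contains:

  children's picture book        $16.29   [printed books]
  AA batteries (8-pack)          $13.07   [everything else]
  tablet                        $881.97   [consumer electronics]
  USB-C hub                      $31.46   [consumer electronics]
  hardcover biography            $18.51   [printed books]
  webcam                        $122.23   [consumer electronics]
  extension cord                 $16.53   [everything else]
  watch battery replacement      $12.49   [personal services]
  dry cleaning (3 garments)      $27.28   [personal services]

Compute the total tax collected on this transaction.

$85.45

Children's picture book $16.29: printed books → 0% → $0.00
AA batteries (8-pack) $13.07: everything else → 8.75% → $1.14
Tablet $881.97: consumer electronics → 8% → $70.56
USB-C hub $31.46: consumer electronics → 8% → $2.52
Hardcover biography $18.51: printed books → 0% → $0.00
Webcam $122.23: consumer electronics → 8% → $9.78
Extension cord $16.53: everything else → 8.75% → $1.45
Watch battery replacement $12.49: personal services, buyer-exempt → 0% → $0.00
Dry cleaning (3 garments) $27.28: personal services, buyer-exempt → 0% → $0.00
Total tax = $1.14 + $70.56 + $2.52 + $9.78 + $1.45 = $85.45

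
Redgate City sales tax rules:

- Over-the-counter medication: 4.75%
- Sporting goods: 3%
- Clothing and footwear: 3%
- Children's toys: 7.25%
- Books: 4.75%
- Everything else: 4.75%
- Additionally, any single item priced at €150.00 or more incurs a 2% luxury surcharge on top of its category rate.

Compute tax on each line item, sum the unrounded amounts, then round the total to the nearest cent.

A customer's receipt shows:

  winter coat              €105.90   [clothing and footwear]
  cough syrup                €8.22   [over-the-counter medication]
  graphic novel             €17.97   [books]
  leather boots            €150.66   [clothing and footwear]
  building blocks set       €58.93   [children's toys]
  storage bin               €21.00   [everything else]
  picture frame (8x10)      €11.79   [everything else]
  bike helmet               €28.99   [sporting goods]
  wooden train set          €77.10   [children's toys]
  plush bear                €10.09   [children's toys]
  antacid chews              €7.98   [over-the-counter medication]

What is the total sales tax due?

€25.35

Winter coat €105.90: clothing and footwear → 3% → €3.177
Cough syrup €8.22: over-the-counter medication → 4.75% → €0.39045
Graphic novel €17.97: books → 4.75% → €0.853575
Leather boots €150.66: clothing and footwear → 3% + 2% surcharge = 5% → €7.533
Building blocks set €58.93: children's toys → 7.25% → €4.272425
Storage bin €21.00: everything else → 4.75% → €0.9975
Picture frame (8x10) €11.79: everything else → 4.75% → €0.560025
Bike helmet €28.99: sporting goods → 3% → €0.8697
Wooden train set €77.10: children's toys → 7.25% → €5.58975
Plush bear €10.09: children's toys → 7.25% → €0.731525
Antacid chews €7.98: over-the-counter medication → 4.75% → €0.37905
Unrounded tax sum = €25.354 → €25.35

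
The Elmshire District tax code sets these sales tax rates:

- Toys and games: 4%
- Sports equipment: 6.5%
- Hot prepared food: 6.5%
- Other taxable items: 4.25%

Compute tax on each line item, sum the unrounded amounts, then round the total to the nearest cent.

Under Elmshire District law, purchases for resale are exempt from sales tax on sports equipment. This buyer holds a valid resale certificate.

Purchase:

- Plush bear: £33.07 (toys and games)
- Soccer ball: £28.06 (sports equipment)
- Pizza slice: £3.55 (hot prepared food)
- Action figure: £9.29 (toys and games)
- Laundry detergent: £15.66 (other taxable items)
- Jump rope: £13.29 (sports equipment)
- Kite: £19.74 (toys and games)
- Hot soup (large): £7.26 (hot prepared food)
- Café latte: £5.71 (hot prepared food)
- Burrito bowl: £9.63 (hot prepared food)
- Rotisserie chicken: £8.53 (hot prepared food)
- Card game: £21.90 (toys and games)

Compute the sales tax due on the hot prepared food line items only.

Pizza slice £3.55: hot prepared food → 6.5% → £0.23075
Hot soup (large) £7.26: hot prepared food → 6.5% → £0.4719
Café latte £5.71: hot prepared food → 6.5% → £0.37115
Burrito bowl £9.63: hot prepared food → 6.5% → £0.62595
Rotisserie chicken £8.53: hot prepared food → 6.5% → £0.55445
Tax on hot prepared food: unrounded sum = £2.2542 → £2.25

£2.25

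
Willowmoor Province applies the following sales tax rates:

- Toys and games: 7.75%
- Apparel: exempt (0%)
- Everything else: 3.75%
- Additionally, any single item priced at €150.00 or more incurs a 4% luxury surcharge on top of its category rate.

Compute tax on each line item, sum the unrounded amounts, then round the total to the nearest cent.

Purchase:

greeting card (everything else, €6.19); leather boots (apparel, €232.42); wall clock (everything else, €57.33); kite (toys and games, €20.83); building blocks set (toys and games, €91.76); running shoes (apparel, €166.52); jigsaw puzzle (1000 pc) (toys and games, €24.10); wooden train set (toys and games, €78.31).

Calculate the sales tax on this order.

Greeting card €6.19: everything else → 3.75% → €0.232125
Leather boots €232.42: apparel → 0% + 4% surcharge = 4% → €9.2968
Wall clock €57.33: everything else → 3.75% → €2.149875
Kite €20.83: toys and games → 7.75% → €1.614325
Building blocks set €91.76: toys and games → 7.75% → €7.1114
Running shoes €166.52: apparel → 0% + 4% surcharge = 4% → €6.6608
Jigsaw puzzle (1000 pc) €24.10: toys and games → 7.75% → €1.86775
Wooden train set €78.31: toys and games → 7.75% → €6.069025
Unrounded tax sum = €35.0021 → €35.00

€35.00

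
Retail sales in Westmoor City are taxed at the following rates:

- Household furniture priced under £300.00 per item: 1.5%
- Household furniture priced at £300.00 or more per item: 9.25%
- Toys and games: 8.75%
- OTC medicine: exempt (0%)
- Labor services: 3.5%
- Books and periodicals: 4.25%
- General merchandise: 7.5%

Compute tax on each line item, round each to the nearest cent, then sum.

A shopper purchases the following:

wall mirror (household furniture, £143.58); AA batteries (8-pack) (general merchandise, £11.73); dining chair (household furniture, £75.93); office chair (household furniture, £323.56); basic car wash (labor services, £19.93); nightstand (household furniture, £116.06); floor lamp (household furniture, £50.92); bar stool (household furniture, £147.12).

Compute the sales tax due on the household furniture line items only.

Wall mirror £143.58: household furniture, under £300.00 → 1.5% → £2.15
Dining chair £75.93: household furniture, under £300.00 → 1.5% → £1.14
Office chair £323.56: household furniture, £300.00 or more → 9.25% → £29.93
Nightstand £116.06: household furniture, under £300.00 → 1.5% → £1.74
Floor lamp £50.92: household furniture, under £300.00 → 1.5% → £0.76
Bar stool £147.12: household furniture, under £300.00 → 1.5% → £2.21
Tax on household furniture = £2.15 + £1.14 + £29.93 + £1.74 + £0.76 + £2.21 = £37.93

£37.93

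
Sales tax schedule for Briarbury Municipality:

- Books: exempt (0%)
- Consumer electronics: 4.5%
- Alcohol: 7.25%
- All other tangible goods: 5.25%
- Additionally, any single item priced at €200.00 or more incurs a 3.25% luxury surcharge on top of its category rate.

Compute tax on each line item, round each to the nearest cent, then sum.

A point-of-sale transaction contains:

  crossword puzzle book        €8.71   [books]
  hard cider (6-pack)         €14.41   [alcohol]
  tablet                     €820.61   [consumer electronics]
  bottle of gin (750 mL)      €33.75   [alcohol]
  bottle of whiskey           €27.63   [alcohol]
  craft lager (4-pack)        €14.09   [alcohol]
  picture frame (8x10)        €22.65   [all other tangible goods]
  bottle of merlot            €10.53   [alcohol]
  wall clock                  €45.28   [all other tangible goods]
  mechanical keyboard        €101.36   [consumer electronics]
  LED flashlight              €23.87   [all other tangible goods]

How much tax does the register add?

Crossword puzzle book €8.71: books → 0% → €0.00
Hard cider (6-pack) €14.41: alcohol → 7.25% → €1.04
Tablet €820.61: consumer electronics → 4.5% + 3.25% surcharge = 7.75% → €63.60
Bottle of gin (750 mL) €33.75: alcohol → 7.25% → €2.45
Bottle of whiskey €27.63: alcohol → 7.25% → €2.00
Craft lager (4-pack) €14.09: alcohol → 7.25% → €1.02
Picture frame (8x10) €22.65: all other tangible goods → 5.25% → €1.19
Bottle of merlot €10.53: alcohol → 7.25% → €0.76
Wall clock €45.28: all other tangible goods → 5.25% → €2.38
Mechanical keyboard €101.36: consumer electronics → 4.5% → €4.56
LED flashlight €23.87: all other tangible goods → 5.25% → €1.25
Total tax = €1.04 + €63.60 + €2.45 + €2.00 + €1.02 + €1.19 + €0.76 + €2.38 + €4.56 + €1.25 = €80.25

€80.25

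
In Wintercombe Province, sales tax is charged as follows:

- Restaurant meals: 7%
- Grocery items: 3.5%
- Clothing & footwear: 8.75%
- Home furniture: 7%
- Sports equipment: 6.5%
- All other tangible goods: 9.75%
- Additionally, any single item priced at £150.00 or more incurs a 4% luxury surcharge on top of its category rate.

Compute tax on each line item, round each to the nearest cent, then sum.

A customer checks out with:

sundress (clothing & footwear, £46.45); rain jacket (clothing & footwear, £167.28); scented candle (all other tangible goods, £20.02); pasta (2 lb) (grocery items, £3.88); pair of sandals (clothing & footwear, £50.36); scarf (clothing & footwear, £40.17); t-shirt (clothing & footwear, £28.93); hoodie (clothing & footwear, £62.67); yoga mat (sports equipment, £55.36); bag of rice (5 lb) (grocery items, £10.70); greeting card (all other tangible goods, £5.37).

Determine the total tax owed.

£47.90

Sundress £46.45: clothing & footwear → 8.75% → £4.06
Rain jacket £167.28: clothing & footwear → 8.75% + 4% surcharge = 12.75% → £21.33
Scented candle £20.02: all other tangible goods → 9.75% → £1.95
Pasta (2 lb) £3.88: grocery items → 3.5% → £0.14
Pair of sandals £50.36: clothing & footwear → 8.75% → £4.41
Scarf £40.17: clothing & footwear → 8.75% → £3.51
T-shirt £28.93: clothing & footwear → 8.75% → £2.53
Hoodie £62.67: clothing & footwear → 8.75% → £5.48
Yoga mat £55.36: sports equipment → 6.5% → £3.60
Bag of rice (5 lb) £10.70: grocery items → 3.5% → £0.37
Greeting card £5.37: all other tangible goods → 9.75% → £0.52
Total tax = £4.06 + £21.33 + £1.95 + £0.14 + £4.41 + £3.51 + £2.53 + £5.48 + £3.60 + £0.37 + £0.52 = £47.90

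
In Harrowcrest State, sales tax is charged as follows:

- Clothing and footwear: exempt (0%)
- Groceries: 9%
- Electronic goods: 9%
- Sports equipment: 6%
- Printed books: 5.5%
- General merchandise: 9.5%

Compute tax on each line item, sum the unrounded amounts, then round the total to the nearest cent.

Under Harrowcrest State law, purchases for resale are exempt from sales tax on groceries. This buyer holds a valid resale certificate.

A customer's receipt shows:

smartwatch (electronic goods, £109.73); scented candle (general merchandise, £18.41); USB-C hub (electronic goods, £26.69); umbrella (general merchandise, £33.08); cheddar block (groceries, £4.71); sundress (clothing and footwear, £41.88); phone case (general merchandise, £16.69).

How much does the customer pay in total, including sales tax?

£269.94

Smartwatch £109.73: electronic goods → 9% → £9.8757
Scented candle £18.41: general merchandise → 9.5% → £1.74895
USB-C hub £26.69: electronic goods → 9% → £2.4021
Umbrella £33.08: general merchandise → 9.5% → £3.1426
Cheddar block £4.71: groceries, buyer-exempt → 0% → £0.00
Sundress £41.88: clothing and footwear → 0% → £0.00
Phone case £16.69: general merchandise → 9.5% → £1.58555
Subtotal = £251.19; unrounded tax = £18.7549 → £18.75; total due = £269.94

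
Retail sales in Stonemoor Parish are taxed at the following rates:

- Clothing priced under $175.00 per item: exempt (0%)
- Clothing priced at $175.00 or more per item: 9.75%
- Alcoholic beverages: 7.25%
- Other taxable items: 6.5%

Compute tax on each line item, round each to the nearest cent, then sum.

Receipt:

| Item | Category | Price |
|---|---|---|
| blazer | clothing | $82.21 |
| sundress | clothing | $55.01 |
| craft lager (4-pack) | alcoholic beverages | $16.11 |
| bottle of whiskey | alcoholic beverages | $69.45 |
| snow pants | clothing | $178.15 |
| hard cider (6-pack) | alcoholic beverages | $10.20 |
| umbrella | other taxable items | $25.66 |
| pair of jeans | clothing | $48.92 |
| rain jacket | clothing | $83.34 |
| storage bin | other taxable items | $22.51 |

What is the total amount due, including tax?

Blazer $82.21: clothing, under $175.00 → 0% → $0.00
Sundress $55.01: clothing, under $175.00 → 0% → $0.00
Craft lager (4-pack) $16.11: alcoholic beverages → 7.25% → $1.17
Bottle of whiskey $69.45: alcoholic beverages → 7.25% → $5.04
Snow pants $178.15: clothing, $175.00 or more → 9.75% → $17.37
Hard cider (6-pack) $10.20: alcoholic beverages → 7.25% → $0.74
Umbrella $25.66: other taxable items → 6.5% → $1.67
Pair of jeans $48.92: clothing, under $175.00 → 0% → $0.00
Rain jacket $83.34: clothing, under $175.00 → 0% → $0.00
Storage bin $22.51: other taxable items → 6.5% → $1.46
Subtotal = $591.56; tax = $27.45; total due = $619.01

$619.01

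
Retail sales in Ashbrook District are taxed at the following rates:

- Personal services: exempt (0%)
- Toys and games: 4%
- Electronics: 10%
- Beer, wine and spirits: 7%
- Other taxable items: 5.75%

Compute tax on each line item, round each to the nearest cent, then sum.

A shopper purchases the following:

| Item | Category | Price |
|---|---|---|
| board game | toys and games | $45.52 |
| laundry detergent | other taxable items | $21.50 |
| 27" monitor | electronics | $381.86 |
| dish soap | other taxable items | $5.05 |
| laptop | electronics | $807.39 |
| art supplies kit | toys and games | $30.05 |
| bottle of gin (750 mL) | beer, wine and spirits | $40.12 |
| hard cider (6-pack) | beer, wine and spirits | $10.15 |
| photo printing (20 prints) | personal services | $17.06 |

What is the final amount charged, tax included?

Board game $45.52: toys and games → 4% → $1.82
Laundry detergent $21.50: other taxable items → 5.75% → $1.24
27" monitor $381.86: electronics → 10% → $38.19
Dish soap $5.05: other taxable items → 5.75% → $0.29
Laptop $807.39: electronics → 10% → $80.74
Art supplies kit $30.05: toys and games → 4% → $1.20
Bottle of gin (750 mL) $40.12: beer, wine and spirits → 7% → $2.81
Hard cider (6-pack) $10.15: beer, wine and spirits → 7% → $0.71
Photo printing (20 prints) $17.06: personal services → 0% → $0.00
Subtotal = $1358.70; tax = $127.00; total due = $1485.70

$1485.70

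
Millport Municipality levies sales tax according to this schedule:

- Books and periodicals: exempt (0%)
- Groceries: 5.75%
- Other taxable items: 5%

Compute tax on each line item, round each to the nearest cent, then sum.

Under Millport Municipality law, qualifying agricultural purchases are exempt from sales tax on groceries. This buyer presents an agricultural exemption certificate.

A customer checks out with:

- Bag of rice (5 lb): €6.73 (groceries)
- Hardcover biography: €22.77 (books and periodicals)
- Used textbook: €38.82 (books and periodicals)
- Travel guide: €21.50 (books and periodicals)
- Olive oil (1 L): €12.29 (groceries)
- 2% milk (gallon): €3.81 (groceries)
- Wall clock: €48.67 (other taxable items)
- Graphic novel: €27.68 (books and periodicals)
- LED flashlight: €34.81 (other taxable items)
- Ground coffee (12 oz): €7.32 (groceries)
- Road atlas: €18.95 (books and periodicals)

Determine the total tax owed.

Bag of rice (5 lb) €6.73: groceries, buyer-exempt → 0% → €0.00
Hardcover biography €22.77: books and periodicals → 0% → €0.00
Used textbook €38.82: books and periodicals → 0% → €0.00
Travel guide €21.50: books and periodicals → 0% → €0.00
Olive oil (1 L) €12.29: groceries, buyer-exempt → 0% → €0.00
2% milk (gallon) €3.81: groceries, buyer-exempt → 0% → €0.00
Wall clock €48.67: other taxable items → 5% → €2.43
Graphic novel €27.68: books and periodicals → 0% → €0.00
LED flashlight €34.81: other taxable items → 5% → €1.74
Ground coffee (12 oz) €7.32: groceries, buyer-exempt → 0% → €0.00
Road atlas €18.95: books and periodicals → 0% → €0.00
Total tax = €2.43 + €1.74 = €4.17

€4.17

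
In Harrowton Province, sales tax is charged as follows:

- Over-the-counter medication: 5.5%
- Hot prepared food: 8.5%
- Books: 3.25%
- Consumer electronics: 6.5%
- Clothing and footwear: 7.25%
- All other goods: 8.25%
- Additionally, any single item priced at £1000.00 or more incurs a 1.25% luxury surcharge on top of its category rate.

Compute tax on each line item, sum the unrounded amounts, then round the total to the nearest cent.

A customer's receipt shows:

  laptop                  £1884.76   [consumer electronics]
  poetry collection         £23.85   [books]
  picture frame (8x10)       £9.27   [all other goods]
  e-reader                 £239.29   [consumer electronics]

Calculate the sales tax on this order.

Laptop £1884.76: consumer electronics → 6.5% + 1.25% surcharge = 7.75% → £146.0689
Poetry collection £23.85: books → 3.25% → £0.775125
Picture frame (8x10) £9.27: all other goods → 8.25% → £0.764775
E-reader £239.29: consumer electronics → 6.5% → £15.55385
Unrounded tax sum = £163.16265 → £163.16

£163.16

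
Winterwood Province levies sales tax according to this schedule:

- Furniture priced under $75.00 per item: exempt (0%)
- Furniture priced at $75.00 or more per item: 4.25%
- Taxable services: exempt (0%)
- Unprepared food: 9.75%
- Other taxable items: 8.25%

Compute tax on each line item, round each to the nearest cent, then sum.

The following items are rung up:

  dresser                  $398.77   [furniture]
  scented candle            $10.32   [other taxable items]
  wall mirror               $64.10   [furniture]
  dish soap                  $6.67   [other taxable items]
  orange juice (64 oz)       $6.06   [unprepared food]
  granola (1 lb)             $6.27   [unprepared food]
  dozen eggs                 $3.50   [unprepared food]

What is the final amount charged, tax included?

$515.58

Dresser $398.77: furniture, $75.00 or more → 4.25% → $16.95
Scented candle $10.32: other taxable items → 8.25% → $0.85
Wall mirror $64.10: furniture, under $75.00 → 0% → $0.00
Dish soap $6.67: other taxable items → 8.25% → $0.55
Orange juice (64 oz) $6.06: unprepared food → 9.75% → $0.59
Granola (1 lb) $6.27: unprepared food → 9.75% → $0.61
Dozen eggs $3.50: unprepared food → 9.75% → $0.34
Subtotal = $495.69; tax = $19.89; total due = $515.58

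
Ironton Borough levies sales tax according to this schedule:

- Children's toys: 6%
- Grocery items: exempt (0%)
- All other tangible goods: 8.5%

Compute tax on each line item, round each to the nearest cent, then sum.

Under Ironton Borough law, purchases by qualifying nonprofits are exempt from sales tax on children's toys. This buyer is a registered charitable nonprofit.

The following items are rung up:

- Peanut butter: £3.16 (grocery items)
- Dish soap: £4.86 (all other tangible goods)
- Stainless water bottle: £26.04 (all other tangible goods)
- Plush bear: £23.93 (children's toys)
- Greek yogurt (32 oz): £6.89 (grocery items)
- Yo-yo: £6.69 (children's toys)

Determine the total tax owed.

£2.62

Peanut butter £3.16: grocery items → 0% → £0.00
Dish soap £4.86: all other tangible goods → 8.5% → £0.41
Stainless water bottle £26.04: all other tangible goods → 8.5% → £2.21
Plush bear £23.93: children's toys, buyer-exempt → 0% → £0.00
Greek yogurt (32 oz) £6.89: grocery items → 0% → £0.00
Yo-yo £6.69: children's toys, buyer-exempt → 0% → £0.00
Total tax = £0.41 + £2.21 = £2.62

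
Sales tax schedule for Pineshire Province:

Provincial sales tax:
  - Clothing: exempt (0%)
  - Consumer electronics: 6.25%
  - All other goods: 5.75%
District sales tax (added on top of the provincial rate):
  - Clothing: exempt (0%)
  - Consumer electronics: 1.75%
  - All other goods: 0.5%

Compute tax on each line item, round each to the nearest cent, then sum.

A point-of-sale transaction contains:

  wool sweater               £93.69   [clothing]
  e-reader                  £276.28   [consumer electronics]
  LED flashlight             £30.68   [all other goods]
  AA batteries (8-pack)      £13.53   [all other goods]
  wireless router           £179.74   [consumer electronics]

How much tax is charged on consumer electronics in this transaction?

E-reader £276.28: consumer electronics → 6.25% + 1.75% district = 8% → £22.10
Wireless router £179.74: consumer electronics → 6.25% + 1.75% district = 8% → £14.38
Tax on consumer electronics = £22.10 + £14.38 = £36.48

£36.48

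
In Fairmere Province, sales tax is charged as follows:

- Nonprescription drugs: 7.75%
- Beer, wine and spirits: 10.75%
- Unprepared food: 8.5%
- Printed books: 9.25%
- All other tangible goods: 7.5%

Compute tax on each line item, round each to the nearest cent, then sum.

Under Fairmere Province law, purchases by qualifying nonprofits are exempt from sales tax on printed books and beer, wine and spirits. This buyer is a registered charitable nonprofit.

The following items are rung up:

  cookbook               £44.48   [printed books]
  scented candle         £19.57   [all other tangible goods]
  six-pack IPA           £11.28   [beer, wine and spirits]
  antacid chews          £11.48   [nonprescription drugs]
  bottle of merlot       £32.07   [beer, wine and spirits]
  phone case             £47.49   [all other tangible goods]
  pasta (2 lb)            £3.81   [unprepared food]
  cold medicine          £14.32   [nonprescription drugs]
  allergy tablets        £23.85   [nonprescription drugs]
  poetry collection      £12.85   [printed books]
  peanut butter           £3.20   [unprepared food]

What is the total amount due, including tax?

£233.87

Cookbook £44.48: printed books, buyer-exempt → 0% → £0.00
Scented candle £19.57: all other tangible goods → 7.5% → £1.47
Six-pack IPA £11.28: beer, wine and spirits, buyer-exempt → 0% → £0.00
Antacid chews £11.48: nonprescription drugs → 7.75% → £0.89
Bottle of merlot £32.07: beer, wine and spirits, buyer-exempt → 0% → £0.00
Phone case £47.49: all other tangible goods → 7.5% → £3.56
Pasta (2 lb) £3.81: unprepared food → 8.5% → £0.32
Cold medicine £14.32: nonprescription drugs → 7.75% → £1.11
Allergy tablets £23.85: nonprescription drugs → 7.75% → £1.85
Poetry collection £12.85: printed books, buyer-exempt → 0% → £0.00
Peanut butter £3.20: unprepared food → 8.5% → £0.27
Subtotal = £224.40; tax = £9.47; total due = £233.87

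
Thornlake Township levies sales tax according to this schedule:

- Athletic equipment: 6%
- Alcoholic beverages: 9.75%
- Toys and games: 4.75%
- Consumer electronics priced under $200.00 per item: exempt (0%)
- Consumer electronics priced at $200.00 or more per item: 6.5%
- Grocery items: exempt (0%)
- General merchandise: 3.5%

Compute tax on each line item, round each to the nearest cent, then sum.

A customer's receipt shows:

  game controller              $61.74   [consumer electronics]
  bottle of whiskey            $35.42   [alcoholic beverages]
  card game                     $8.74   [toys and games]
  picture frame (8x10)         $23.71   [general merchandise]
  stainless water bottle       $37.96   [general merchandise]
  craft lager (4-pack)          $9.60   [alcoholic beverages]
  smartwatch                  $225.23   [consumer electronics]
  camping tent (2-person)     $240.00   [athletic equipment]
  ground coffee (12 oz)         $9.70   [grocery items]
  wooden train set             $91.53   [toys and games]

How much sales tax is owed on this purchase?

Game controller $61.74: consumer electronics, under $200.00 → 0% → $0.00
Bottle of whiskey $35.42: alcoholic beverages → 9.75% → $3.45
Card game $8.74: toys and games → 4.75% → $0.42
Picture frame (8x10) $23.71: general merchandise → 3.5% → $0.83
Stainless water bottle $37.96: general merchandise → 3.5% → $1.33
Craft lager (4-pack) $9.60: alcoholic beverages → 9.75% → $0.94
Smartwatch $225.23: consumer electronics, $200.00 or more → 6.5% → $14.64
Camping tent (2-person) $240.00: athletic equipment → 6% → $14.40
Ground coffee (12 oz) $9.70: grocery items → 0% → $0.00
Wooden train set $91.53: toys and games → 4.75% → $4.35
Total tax = $3.45 + $0.42 + $0.83 + $1.33 + $0.94 + $14.64 + $14.40 + $4.35 = $40.36

$40.36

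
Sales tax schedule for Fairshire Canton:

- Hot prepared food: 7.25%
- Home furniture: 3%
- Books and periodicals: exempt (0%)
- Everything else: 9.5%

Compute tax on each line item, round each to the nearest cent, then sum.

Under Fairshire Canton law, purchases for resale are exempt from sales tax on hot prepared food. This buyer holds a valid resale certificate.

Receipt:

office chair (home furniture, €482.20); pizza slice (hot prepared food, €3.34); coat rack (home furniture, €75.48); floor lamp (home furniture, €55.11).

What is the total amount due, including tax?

€634.51

Office chair €482.20: home furniture → 3% → €14.47
Pizza slice €3.34: hot prepared food, buyer-exempt → 0% → €0.00
Coat rack €75.48: home furniture → 3% → €2.26
Floor lamp €55.11: home furniture → 3% → €1.65
Subtotal = €616.13; tax = €18.38; total due = €634.51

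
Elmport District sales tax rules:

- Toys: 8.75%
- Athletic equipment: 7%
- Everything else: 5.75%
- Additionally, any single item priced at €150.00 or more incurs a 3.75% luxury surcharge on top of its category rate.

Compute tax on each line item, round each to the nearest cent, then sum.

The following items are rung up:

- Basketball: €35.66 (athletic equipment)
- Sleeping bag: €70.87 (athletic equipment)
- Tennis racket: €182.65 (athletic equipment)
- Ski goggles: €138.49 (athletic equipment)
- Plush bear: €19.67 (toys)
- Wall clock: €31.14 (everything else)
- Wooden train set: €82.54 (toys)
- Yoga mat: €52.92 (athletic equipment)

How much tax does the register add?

Basketball €35.66: athletic equipment → 7% → €2.50
Sleeping bag €70.87: athletic equipment → 7% → €4.96
Tennis racket €182.65: athletic equipment → 7% + 3.75% surcharge = 10.75% → €19.63
Ski goggles €138.49: athletic equipment → 7% → €9.69
Plush bear €19.67: toys → 8.75% → €1.72
Wall clock €31.14: everything else → 5.75% → €1.79
Wooden train set €82.54: toys → 8.75% → €7.22
Yoga mat €52.92: athletic equipment → 7% → €3.70
Total tax = €2.50 + €4.96 + €19.63 + €9.69 + €1.72 + €1.79 + €7.22 + €3.70 = €51.21

€51.21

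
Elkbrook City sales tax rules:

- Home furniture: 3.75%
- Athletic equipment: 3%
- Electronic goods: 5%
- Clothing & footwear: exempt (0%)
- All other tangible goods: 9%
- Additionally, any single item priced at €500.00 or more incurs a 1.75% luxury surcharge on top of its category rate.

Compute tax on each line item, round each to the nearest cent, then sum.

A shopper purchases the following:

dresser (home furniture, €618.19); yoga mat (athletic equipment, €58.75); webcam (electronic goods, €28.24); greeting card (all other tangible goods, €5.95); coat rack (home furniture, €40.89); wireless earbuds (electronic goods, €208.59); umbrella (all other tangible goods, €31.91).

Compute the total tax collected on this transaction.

€52.54

Dresser €618.19: home furniture → 3.75% + 1.75% surcharge = 5.5% → €34.00
Yoga mat €58.75: athletic equipment → 3% → €1.76
Webcam €28.24: electronic goods → 5% → €1.41
Greeting card €5.95: all other tangible goods → 9% → €0.54
Coat rack €40.89: home furniture → 3.75% → €1.53
Wireless earbuds €208.59: electronic goods → 5% → €10.43
Umbrella €31.91: all other tangible goods → 9% → €2.87
Total tax = €34.00 + €1.76 + €1.41 + €0.54 + €1.53 + €10.43 + €2.87 = €52.54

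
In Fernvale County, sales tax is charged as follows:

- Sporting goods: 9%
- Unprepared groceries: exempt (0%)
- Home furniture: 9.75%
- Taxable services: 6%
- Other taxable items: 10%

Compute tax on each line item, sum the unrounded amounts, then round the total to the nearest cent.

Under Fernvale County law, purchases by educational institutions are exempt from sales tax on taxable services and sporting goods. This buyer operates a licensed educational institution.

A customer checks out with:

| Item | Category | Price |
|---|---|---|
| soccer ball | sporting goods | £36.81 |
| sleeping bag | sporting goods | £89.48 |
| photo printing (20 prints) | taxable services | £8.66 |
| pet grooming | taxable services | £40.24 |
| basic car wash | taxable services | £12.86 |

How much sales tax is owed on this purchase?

Soccer ball £36.81: sporting goods, buyer-exempt → 0% → £0.00
Sleeping bag £89.48: sporting goods, buyer-exempt → 0% → £0.00
Photo printing (20 prints) £8.66: taxable services, buyer-exempt → 0% → £0.00
Pet grooming £40.24: taxable services, buyer-exempt → 0% → £0.00
Basic car wash £12.86: taxable services, buyer-exempt → 0% → £0.00
Unrounded tax sum = £0.00 → £0.00

£0.00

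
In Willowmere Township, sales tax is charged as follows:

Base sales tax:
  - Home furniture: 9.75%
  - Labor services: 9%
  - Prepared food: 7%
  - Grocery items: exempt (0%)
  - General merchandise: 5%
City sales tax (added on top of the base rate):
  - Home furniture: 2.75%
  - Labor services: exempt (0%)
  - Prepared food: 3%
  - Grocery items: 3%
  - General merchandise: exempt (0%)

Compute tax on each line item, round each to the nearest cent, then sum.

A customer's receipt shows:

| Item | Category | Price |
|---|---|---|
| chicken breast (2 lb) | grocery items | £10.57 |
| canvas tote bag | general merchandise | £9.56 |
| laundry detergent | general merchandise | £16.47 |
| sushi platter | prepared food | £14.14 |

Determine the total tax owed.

Chicken breast (2 lb) £10.57: grocery items → 0% + 3% city = 3% → £0.32
Canvas tote bag £9.56: general merchandise → 5% + 0% city = 5% → £0.48
Laundry detergent £16.47: general merchandise → 5% + 0% city = 5% → £0.82
Sushi platter £14.14: prepared food → 7% + 3% city = 10% → £1.41
Total tax = £0.32 + £0.48 + £0.82 + £1.41 = £3.03

£3.03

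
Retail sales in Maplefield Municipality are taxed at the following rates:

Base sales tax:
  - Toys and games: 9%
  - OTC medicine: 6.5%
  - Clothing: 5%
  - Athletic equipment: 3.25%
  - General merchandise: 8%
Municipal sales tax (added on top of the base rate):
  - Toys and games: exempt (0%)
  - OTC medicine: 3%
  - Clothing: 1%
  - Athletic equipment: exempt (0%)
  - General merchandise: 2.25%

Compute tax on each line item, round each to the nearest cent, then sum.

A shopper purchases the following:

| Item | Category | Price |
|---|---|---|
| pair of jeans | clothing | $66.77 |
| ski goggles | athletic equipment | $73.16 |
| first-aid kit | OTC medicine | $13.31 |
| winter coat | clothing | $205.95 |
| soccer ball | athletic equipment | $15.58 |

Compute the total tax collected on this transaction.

$20.52

Pair of jeans $66.77: clothing → 5% + 1% municipal = 6% → $4.01
Ski goggles $73.16: athletic equipment → 3.25% + 0% municipal = 3.25% → $2.38
First-aid kit $13.31: OTC medicine → 6.5% + 3% municipal = 9.5% → $1.26
Winter coat $205.95: clothing → 5% + 1% municipal = 6% → $12.36
Soccer ball $15.58: athletic equipment → 3.25% + 0% municipal = 3.25% → $0.51
Total tax = $4.01 + $2.38 + $1.26 + $12.36 + $0.51 = $20.52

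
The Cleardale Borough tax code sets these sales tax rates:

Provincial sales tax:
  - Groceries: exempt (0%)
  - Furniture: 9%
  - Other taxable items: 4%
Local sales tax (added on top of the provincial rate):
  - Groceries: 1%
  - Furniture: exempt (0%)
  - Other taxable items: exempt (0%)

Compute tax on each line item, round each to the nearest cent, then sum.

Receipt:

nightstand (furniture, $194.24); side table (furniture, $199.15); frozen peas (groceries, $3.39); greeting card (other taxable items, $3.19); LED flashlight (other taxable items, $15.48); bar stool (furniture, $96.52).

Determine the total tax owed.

$44.87

Nightstand $194.24: furniture → 9% + 0% local = 9% → $17.48
Side table $199.15: furniture → 9% + 0% local = 9% → $17.92
Frozen peas $3.39: groceries → 0% + 1% local = 1% → $0.03
Greeting card $3.19: other taxable items → 4% + 0% local = 4% → $0.13
LED flashlight $15.48: other taxable items → 4% + 0% local = 4% → $0.62
Bar stool $96.52: furniture → 9% + 0% local = 9% → $8.69
Total tax = $17.48 + $17.92 + $0.03 + $0.13 + $0.62 + $8.69 = $44.87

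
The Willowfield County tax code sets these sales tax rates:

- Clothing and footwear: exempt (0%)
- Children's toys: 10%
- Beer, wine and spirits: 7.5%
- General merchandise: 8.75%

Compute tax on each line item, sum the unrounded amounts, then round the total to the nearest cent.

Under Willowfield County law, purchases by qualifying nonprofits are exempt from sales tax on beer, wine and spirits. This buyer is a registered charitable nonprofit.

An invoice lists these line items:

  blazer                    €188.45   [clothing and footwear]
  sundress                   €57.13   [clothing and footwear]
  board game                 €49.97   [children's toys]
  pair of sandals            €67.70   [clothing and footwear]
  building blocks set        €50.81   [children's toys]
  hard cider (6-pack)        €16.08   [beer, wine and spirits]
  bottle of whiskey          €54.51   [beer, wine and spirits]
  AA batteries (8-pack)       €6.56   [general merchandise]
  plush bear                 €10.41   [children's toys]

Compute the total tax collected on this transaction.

€11.69

Blazer €188.45: clothing and footwear → 0% → €0.00
Sundress €57.13: clothing and footwear → 0% → €0.00
Board game €49.97: children's toys → 10% → €4.997
Pair of sandals €67.70: clothing and footwear → 0% → €0.00
Building blocks set €50.81: children's toys → 10% → €5.081
Hard cider (6-pack) €16.08: beer, wine and spirits, buyer-exempt → 0% → €0.00
Bottle of whiskey €54.51: beer, wine and spirits, buyer-exempt → 0% → €0.00
AA batteries (8-pack) €6.56: general merchandise → 8.75% → €0.574
Plush bear €10.41: children's toys → 10% → €1.041
Unrounded tax sum = €11.693 → €11.69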